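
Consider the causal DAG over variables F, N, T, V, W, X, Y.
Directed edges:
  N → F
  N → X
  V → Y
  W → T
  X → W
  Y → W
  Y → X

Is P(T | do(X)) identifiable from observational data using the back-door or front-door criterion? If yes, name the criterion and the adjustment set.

P(T|do(X)): backdoor, adjust for {Y}.

desc(X)\{X}={T,W}; candidates ⊆ {F,N,V,Y}.
size 0: {}; under {} X still reaches {F,N,T,V,W,Y} ∋ T.
{Y}: X⊥T given {Y} in G with X→· removed — back-door holds.
P(T|do(X)) = Σ_{Y} P(T|X,Y)·P(Y).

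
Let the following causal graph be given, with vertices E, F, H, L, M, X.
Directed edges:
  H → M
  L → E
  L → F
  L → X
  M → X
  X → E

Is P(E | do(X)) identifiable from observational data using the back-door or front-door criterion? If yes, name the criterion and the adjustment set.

P(E|do(X)): backdoor, adjust for {L}.

desc(X)\{X}={E}; candidates ⊆ {F,H,L,M}.
size 0: {}; under {} X still reaches {E,F,H,L,M} ∋ E.
{L}: X⊥E given {L} in G with X→· removed — back-door holds.
P(E|do(X)) = Σ_{L} P(E|X,L)·P(L).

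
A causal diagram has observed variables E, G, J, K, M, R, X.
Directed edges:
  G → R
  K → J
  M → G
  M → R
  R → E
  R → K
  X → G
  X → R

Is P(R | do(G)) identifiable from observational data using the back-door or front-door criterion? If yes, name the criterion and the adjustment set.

desc(G)\{G}={E,J,K,R}; candidates ⊆ {M,X}.
size 0: {}; under {} G still reaches {E,J,K,M,R,X} ∋ R.
size 1: {M}, {X}; under {M} G still reaches {E,J,K,R,X} ∋ R.
{M,X}: G⊥R given {M,X} in G with G→· removed — back-door holds.
P(R|do(G)) = Σ_{M,X} P(R|G,M,X)·P(M,X).

P(R|do(G)): backdoor, adjust for {M, X}.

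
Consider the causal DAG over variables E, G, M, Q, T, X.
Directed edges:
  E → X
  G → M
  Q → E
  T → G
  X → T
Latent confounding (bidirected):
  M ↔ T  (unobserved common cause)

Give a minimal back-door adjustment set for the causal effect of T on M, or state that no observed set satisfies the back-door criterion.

T→M: no observed back-door set.

desc(T)\{T}={G,M}; candidates ⊆ {E,Q,X}.
T↔M: latent back-door arc(s) into T.
size 0: {}; under {} T still reaches {E,M,Q,X} ∋ M.
size 1: {E}, {Q}, {X}; under {E} T still reaches {M,X} ∋ M.
size 2: {E,Q}, {E,X}, {Q,X}; under {E,Q} T still reaches {M,X} ∋ M.
T↔M cannot be blocked by any observed set — no back-door set.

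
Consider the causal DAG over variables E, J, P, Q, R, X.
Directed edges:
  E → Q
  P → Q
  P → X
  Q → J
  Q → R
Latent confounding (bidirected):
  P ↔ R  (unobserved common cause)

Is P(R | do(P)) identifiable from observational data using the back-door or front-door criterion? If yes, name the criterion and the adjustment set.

P(R|do(P)): frontdoor, adjust for {Q}.

desc(P)\{P}={J,Q,R,X}; candidates ⊆ {E}.
P↔R: latent back-door arc(s) into P.
size 0: {}; under {} P still reaches {R} ∋ R.
size 1: {E}; under {E} P still reaches {R} ∋ R.
P↔R cannot be blocked by any observed set — no back-door set.
{Q}: (i) intercepts every directed P→R path; (ii) no back-door P→{Q}; (iii) {P} blocks every back-door {Q}→R. Front-door holds.
P(R|do(P)) = Σ_{Q} P(Q|P) Σ_{P'} P(R|Q,P')P(P').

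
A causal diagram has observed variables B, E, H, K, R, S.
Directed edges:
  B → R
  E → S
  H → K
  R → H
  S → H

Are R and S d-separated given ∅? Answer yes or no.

Bayes-Ball from R | ∅ reaches {B,H,K}.
S ∉ reach(R|∅) ⇒ R ⊥ S | ∅.

Yes — R ⊥ S | ∅.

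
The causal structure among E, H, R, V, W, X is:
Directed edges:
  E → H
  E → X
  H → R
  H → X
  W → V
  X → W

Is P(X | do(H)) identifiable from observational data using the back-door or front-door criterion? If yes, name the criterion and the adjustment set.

P(X|do(H)): backdoor, adjust for {E}.

desc(H)\{H}={R,V,W,X}; candidates ⊆ {E}.
size 0: {}; under {} H still reaches {E,V,W,X} ∋ X.
{E}: H⊥X given {E} in G with H→· removed — back-door holds.
P(X|do(H)) = Σ_{E} P(X|H,E)·P(E).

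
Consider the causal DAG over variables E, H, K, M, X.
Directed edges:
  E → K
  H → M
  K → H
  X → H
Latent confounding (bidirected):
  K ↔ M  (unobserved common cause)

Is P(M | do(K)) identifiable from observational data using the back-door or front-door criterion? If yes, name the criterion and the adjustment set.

P(M|do(K)): frontdoor, adjust for {H}.

desc(K)\{K}={H,M}; candidates ⊆ {E,X}.
K↔M: latent back-door arc(s) into K.
size 0: {}; under {} K still reaches {E,M} ∋ M.
size 1: {E}, {X}; under {E} K still reaches {M} ∋ M.
size 2: {E,X}; under {E,X} K still reaches {M} ∋ M.
K↔M cannot be blocked by any observed set — no back-door set.
{H}: (i) intercepts every directed K→M path; (ii) no back-door K→{H}; (iii) {K} blocks every back-door {H}→M. Front-door holds.
P(M|do(K)) = Σ_{H} P(H|K) Σ_{K'} P(M|H,K')P(K').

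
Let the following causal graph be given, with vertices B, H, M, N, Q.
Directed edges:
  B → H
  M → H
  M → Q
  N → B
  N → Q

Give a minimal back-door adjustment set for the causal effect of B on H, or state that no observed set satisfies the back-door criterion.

desc(B)\{B}={H}; candidates ⊆ {M,N,Q}.
∅: B⊥H given ∅ in G with B→· removed — back-door holds.

B→H: minimal back-door set ∅.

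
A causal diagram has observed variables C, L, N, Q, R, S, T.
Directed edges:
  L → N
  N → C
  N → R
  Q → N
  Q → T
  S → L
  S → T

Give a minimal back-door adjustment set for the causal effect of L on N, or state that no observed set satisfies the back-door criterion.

L→N: minimal back-door set ∅.

desc(L)\{L}={C,N,R}; candidates ⊆ {Q,S,T}.
∅: L⊥N given ∅ in G with L→· removed — back-door holds.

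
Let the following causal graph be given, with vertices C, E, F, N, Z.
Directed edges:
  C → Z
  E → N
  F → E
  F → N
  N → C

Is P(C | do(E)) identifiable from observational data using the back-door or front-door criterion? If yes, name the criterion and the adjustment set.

P(C|do(E)): backdoor, adjust for {F}.

desc(E)\{E}={C,N,Z}; candidates ⊆ {F}.
size 0: {}; under {} E still reaches {C,F,N,Z} ∋ C.
{F}: E⊥C given {F} in G with E→· removed — back-door holds.
P(C|do(E)) = Σ_{F} P(C|E,F)·P(F).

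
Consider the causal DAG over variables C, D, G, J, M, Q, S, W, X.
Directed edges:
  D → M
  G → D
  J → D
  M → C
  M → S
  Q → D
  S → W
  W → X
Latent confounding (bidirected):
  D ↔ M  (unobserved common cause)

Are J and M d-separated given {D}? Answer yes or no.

No — J and M are d-connected given {D}.

Bayes-Ball from J | {D} reaches {C,G,M,Q,S,W,X}.
M ∈ reach(J|{D}) ⇒ J ⊥̸ M | {D}.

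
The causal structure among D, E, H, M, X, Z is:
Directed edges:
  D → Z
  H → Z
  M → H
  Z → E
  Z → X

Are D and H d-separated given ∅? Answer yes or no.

Yes — D ⊥ H | ∅.

Bayes-Ball from D | ∅ reaches {E,X,Z}.
H ∉ reach(D|∅) ⇒ D ⊥ H | ∅.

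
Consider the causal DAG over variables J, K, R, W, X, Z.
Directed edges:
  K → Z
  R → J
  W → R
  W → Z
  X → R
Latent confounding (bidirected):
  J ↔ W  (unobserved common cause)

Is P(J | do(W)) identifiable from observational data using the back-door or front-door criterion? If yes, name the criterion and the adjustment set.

P(J|do(W)): frontdoor, adjust for {R}.

desc(W)\{W}={J,R,Z}; candidates ⊆ {K,X}.
W↔J: latent back-door arc(s) into W.
size 0: {}; under {} W still reaches {J} ∋ J.
size 1: {K}, {X}; under {K} W still reaches {J} ∋ J.
size 2: {K,X}; under {K,X} W still reaches {J} ∋ J.
W↔J cannot be blocked by any observed set — no back-door set.
{R}: (i) intercepts every directed W→J path; (ii) no back-door W→{R}; (iii) {W} blocks every back-door {R}→J. Front-door holds.
P(J|do(W)) = Σ_{R} P(R|W) Σ_{W'} P(J|R,W')P(W').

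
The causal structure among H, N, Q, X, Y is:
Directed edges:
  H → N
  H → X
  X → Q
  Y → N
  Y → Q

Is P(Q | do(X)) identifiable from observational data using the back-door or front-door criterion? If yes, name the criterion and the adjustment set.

P(Q|do(X)): backdoor, adjust for ∅.

desc(X)\{X}={Q}; candidates ⊆ {H,N,Y}.
∅: X⊥Q given ∅ in G with X→· removed — back-door holds.
P(Q|do(X)) = P(Q|X) — no adjustment needed.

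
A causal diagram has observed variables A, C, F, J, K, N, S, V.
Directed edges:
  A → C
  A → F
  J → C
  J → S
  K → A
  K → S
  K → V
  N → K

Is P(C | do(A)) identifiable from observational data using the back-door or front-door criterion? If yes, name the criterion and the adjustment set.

desc(A)\{A}={C,F}; candidates ⊆ {J,K,N,S,V}.
∅: A⊥C given ∅ in G with A→· removed — back-door holds.
P(C|do(A)) = P(C|A) — no adjustment needed.

P(C|do(A)): backdoor, adjust for ∅.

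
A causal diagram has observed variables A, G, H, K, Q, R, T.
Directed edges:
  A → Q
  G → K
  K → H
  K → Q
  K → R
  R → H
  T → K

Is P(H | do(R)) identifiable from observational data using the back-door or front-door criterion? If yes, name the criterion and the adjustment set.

P(H|do(R)): backdoor, adjust for {K}.

desc(R)\{R}={H}; candidates ⊆ {A,G,K,Q,T}.
size 0: {}; under {} R still reaches {G,H,K,Q,T} ∋ H.
{K}: R⊥H given {K} in G with R→· removed — back-door holds.
P(H|do(R)) = Σ_{K} P(H|R,K)·P(K).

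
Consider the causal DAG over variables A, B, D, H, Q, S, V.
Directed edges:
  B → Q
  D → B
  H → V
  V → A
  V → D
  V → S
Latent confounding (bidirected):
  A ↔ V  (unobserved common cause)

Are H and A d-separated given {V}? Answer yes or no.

No — H and A are d-connected given {V}.

Bayes-Ball from H | {V} reaches {A}.
A ∈ reach(H|{V}) ⇒ H ⊥̸ A | {V}.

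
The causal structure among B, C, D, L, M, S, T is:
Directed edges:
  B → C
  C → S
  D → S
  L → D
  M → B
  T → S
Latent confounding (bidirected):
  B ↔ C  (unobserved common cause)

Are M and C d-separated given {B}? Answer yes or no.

No — M and C are d-connected given {B}.

Bayes-Ball from M | {B} reaches {C,S}.
C ∈ reach(M|{B}) ⇒ M ⊥̸ C | {B}.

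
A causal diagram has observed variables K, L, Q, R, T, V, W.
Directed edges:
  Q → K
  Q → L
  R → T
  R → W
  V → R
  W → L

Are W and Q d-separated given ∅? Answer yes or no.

Bayes-Ball from W | ∅ reaches {L,R,T,V}.
Q ∉ reach(W|∅) ⇒ W ⊥ Q | ∅.

Yes — W ⊥ Q | ∅.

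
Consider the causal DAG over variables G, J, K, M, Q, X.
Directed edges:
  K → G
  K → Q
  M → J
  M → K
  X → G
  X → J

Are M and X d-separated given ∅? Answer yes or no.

Bayes-Ball from M | ∅ reaches {G,J,K,Q}.
X ∉ reach(M|∅) ⇒ M ⊥ X | ∅.

Yes — M ⊥ X | ∅.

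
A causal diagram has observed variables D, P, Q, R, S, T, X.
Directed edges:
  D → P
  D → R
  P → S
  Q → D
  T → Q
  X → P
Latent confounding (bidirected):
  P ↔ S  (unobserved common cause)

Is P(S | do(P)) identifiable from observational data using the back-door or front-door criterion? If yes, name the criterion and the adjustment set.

desc(P)\{P}={S}; candidates ⊆ {D,Q,R,T,X}.
P↔S: latent back-door arc(s) into P.
size 0: {}; under {} P still reaches {D,Q,R,S,T,X} ∋ S.
size 1: {D}, {Q}, {R} …(+2); under {D} P still reaches {S,X} ∋ S.
size 2: {D,Q}, {D,R}, {D,T} …(+7); under {D,Q} P still reaches {S,X} ∋ S.
P↔S cannot be blocked by any observed set — no back-door set.
No mediator lies on a directed P→…→S path.
Neither criterion identifies P(S|do(P)) in this graph.

P(S|do(P)): not identifiable (no BD/FD set).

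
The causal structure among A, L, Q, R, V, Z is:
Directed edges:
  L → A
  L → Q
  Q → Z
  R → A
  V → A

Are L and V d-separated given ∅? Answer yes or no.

Yes — L ⊥ V | ∅.

Bayes-Ball from L | ∅ reaches {A,Q,Z}.
V ∉ reach(L|∅) ⇒ L ⊥ V | ∅.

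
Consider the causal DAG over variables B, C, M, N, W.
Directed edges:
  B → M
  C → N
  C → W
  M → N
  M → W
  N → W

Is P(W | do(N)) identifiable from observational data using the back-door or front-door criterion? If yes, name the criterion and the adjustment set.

desc(N)\{N}={W}; candidates ⊆ {B,C,M}.
size 0: {}; under {} N still reaches {B,C,M,W} ∋ W.
size 1: {B}, {C}, {M}; under {B} N still reaches {C,M,W} ∋ W.
{C,M}: N⊥W given {C,M} in G with N→· removed — back-door holds.
P(W|do(N)) = Σ_{C,M} P(W|N,C,M)·P(C,M).

P(W|do(N)): backdoor, adjust for {C, M}.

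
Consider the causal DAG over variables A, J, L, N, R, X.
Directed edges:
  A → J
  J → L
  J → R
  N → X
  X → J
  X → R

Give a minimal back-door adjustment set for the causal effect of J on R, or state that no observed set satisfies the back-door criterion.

desc(J)\{J}={L,R}; candidates ⊆ {A,N,X}.
size 0: {}; under {} J still reaches {A,N,R,X} ∋ R.
{X}: J⊥R given {X} in G with J→· removed — back-door holds.

J→R: minimal back-door set {X}.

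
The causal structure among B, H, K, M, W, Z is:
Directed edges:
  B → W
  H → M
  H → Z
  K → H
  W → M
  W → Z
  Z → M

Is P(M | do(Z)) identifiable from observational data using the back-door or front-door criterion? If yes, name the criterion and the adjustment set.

desc(Z)\{Z}={M}; candidates ⊆ {B,H,K,W}.
size 0: {}; under {} Z still reaches {B,H,K,M,W} ∋ M.
size 1: {B}, {H}, {K} …(+1); under {B} Z still reaches {H,K,M,W} ∋ M.
{H,W}: Z⊥M given {H,W} in G with Z→· removed — back-door holds.
P(M|do(Z)) = Σ_{H,W} P(M|Z,H,W)·P(H,W).

P(M|do(Z)): backdoor, adjust for {H, W}.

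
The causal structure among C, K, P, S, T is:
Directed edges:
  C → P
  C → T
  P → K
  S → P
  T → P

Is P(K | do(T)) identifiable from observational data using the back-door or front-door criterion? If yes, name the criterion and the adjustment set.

P(K|do(T)): backdoor, adjust for {C}.

desc(T)\{T}={K,P}; candidates ⊆ {C,S}.
size 0: {}; under {} T still reaches {C,K,P} ∋ K.
{C}: T⊥K given {C} in G with T→· removed — back-door holds.
P(K|do(T)) = Σ_{C} P(K|T,C)·P(C).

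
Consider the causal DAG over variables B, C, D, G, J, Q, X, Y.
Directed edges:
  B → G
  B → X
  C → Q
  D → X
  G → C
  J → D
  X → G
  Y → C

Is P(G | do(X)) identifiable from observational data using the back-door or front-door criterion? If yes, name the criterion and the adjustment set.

P(G|do(X)): backdoor, adjust for {B}.

desc(X)\{X}={C,G,Q}; candidates ⊆ {B,D,J,Y}.
size 0: {}; under {} X still reaches {B,C,D,G,J,Q} ∋ G.
{B}: X⊥G given {B} in G with X→· removed — back-door holds.
P(G|do(X)) = Σ_{B} P(G|X,B)·P(B).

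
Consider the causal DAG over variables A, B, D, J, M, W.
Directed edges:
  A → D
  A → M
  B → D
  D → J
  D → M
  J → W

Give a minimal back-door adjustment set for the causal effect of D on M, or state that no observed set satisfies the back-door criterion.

desc(D)\{D}={J,M,W}; candidates ⊆ {A,B}.
size 0: {}; under {} D still reaches {A,B,M} ∋ M.
{A}: D⊥M given {A} in G with D→· removed — back-door holds.

D→M: minimal back-door set {A}.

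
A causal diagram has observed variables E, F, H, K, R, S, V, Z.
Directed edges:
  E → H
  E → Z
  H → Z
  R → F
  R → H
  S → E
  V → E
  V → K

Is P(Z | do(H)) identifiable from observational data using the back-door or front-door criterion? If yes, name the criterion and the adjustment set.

desc(H)\{H}={Z}; candidates ⊆ {E,F,K,R,S,V}.
size 0: {}; under {} H still reaches {E,F,K,R,S,V,Z} ∋ Z.
{E}: H⊥Z given {E} in G with H→· removed — back-door holds.
P(Z|do(H)) = Σ_{E} P(Z|H,E)·P(E).

P(Z|do(H)): backdoor, adjust for {E}.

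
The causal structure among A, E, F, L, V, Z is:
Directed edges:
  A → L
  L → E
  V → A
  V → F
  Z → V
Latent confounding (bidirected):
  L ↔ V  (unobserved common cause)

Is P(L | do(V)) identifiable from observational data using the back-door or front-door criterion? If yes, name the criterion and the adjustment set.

P(L|do(V)): frontdoor, adjust for {A}.

desc(V)\{V}={A,E,F,L}; candidates ⊆ {Z}.
V↔L: latent back-door arc(s) into V.
size 0: {}; under {} V still reaches {E,L,Z} ∋ L.
size 1: {Z}; under {Z} V still reaches {E,L} ∋ L.
V↔L cannot be blocked by any observed set — no back-door set.
{A}: (i) intercepts every directed V→L path; (ii) no back-door V→{A}; (iii) {V} blocks every back-door {A}→L. Front-door holds.
P(L|do(V)) = Σ_{A} P(A|V) Σ_{V'} P(L|A,V')P(V').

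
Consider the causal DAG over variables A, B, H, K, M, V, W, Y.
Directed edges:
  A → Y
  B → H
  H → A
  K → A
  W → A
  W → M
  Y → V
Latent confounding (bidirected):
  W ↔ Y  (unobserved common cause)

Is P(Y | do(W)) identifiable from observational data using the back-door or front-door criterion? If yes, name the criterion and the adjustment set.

desc(W)\{W}={A,M,V,Y}; candidates ⊆ {B,H,K}.
W↔Y: latent back-door arc(s) into W.
size 0: {}; under {} W still reaches {V,Y} ∋ Y.
size 1: {B}, {H}, {K}; under {B} W still reaches {V,Y} ∋ Y.
size 2: {B,H}, {B,K}, {H,K}; under {B,H} W still reaches {V,Y} ∋ Y.
W↔Y cannot be blocked by any observed set — no back-door set.
{A}: (i) intercepts every directed W→Y path; (ii) no back-door W→{A}; (iii) {W} blocks every back-door {A}→Y. Front-door holds.
P(Y|do(W)) = Σ_{A} P(A|W) Σ_{W'} P(Y|A,W')P(W').

P(Y|do(W)): frontdoor, adjust for {A}.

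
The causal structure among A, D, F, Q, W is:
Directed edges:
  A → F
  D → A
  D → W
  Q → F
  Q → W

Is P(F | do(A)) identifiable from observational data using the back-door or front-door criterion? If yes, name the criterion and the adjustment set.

P(F|do(A)): backdoor, adjust for ∅.

desc(A)\{A}={F}; candidates ⊆ {D,Q,W}.
∅: A⊥F given ∅ in G with A→· removed — back-door holds.
P(F|do(A)) = P(F|A) — no adjustment needed.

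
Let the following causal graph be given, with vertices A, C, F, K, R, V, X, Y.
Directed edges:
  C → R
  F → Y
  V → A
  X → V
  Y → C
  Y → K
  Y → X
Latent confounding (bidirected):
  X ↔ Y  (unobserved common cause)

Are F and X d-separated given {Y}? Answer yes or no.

No — F and X are d-connected given {Y}.

Bayes-Ball from F | {Y} reaches {A,V,X}.
X ∈ reach(F|{Y}) ⇒ F ⊥̸ X | {Y}.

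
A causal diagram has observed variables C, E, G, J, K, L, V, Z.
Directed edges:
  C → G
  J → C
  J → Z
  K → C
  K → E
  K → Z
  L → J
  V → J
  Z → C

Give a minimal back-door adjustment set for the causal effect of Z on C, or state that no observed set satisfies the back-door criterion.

Z→C: minimal back-door set {J, K}.

desc(Z)\{Z}={C,G}; candidates ⊆ {E,J,K,L,V}.
size 0: {}; under {} Z still reaches {C,E,G,J,K,L,V} ∋ C.
size 1: {E}, {J}, {K} …(+2); under {E} Z still reaches {C,G,J,K,L,V} ∋ C.
{J,K}: Z⊥C given {J,K} in G with Z→· removed — back-door holds.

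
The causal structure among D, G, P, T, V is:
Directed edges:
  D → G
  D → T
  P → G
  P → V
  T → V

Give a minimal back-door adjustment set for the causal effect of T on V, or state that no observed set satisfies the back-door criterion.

T→V: minimal back-door set ∅.

desc(T)\{T}={V}; candidates ⊆ {D,G,P}.
∅: T⊥V given ∅ in G with T→· removed — back-door holds.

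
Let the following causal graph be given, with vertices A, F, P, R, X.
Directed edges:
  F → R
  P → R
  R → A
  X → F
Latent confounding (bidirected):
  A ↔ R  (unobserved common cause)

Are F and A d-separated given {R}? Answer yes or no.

No — F and A are d-connected given {R}.

Bayes-Ball from F | {R} reaches {A,P,X}.
A ∈ reach(F|{R}) ⇒ F ⊥̸ A | {R}.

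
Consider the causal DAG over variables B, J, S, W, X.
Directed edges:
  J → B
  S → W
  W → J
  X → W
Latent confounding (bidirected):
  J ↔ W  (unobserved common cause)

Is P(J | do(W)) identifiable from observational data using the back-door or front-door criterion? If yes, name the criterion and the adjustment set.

P(J|do(W)): not identifiable (no BD/FD set).

desc(W)\{W}={B,J}; candidates ⊆ {S,X}.
W↔J: latent back-door arc(s) into W.
size 0: {}; under {} W still reaches {B,J,S,X} ∋ J.
size 1: {S}, {X}; under {S} W still reaches {B,J,X} ∋ J.
size 2: {S,X}; under {S,X} W still reaches {B,J} ∋ J.
W↔J cannot be blocked by any observed set — no back-door set.
No mediator lies on a directed W→…→J path.
Neither criterion identifies P(J|do(W)) in this graph.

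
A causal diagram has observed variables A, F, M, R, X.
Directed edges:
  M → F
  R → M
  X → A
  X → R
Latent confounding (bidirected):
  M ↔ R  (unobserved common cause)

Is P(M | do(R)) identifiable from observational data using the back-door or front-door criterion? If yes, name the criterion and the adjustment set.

P(M|do(R)): not identifiable (no BD/FD set).

desc(R)\{R}={F,M}; candidates ⊆ {A,X}.
R↔M: latent back-door arc(s) into R.
size 0: {}; under {} R still reaches {A,F,M,X} ∋ M.
size 1: {A}, {X}; under {A} R still reaches {F,M,X} ∋ M.
size 2: {A,X}; under {A,X} R still reaches {F,M} ∋ M.
R↔M cannot be blocked by any observed set — no back-door set.
No mediator lies on a directed R→…→M path.
Neither criterion identifies P(M|do(R)) in this graph.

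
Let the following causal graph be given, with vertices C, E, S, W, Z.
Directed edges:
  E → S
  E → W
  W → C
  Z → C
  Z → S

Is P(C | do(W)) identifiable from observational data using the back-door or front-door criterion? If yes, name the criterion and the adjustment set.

desc(W)\{W}={C}; candidates ⊆ {E,S,Z}.
∅: W⊥C given ∅ in G with W→· removed — back-door holds.
P(C|do(W)) = P(C|W) — no adjustment needed.

P(C|do(W)): backdoor, adjust for ∅.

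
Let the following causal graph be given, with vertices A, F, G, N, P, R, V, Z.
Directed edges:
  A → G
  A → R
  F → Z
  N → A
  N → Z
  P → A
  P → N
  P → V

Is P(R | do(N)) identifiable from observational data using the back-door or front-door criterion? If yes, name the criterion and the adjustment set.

desc(N)\{N}={A,G,R,Z}; candidates ⊆ {F,P,V}.
size 0: {}; under {} N still reaches {A,G,P,R,V} ∋ R.
{P}: N⊥R given {P} in G with N→· removed — back-door holds.
P(R|do(N)) = Σ_{P} P(R|N,P)·P(P).

P(R|do(N)): backdoor, adjust for {P}.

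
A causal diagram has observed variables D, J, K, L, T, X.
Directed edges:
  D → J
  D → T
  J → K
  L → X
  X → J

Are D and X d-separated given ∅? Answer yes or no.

Bayes-Ball from D | ∅ reaches {J,K,T}.
X ∉ reach(D|∅) ⇒ D ⊥ X | ∅.

Yes — D ⊥ X | ∅.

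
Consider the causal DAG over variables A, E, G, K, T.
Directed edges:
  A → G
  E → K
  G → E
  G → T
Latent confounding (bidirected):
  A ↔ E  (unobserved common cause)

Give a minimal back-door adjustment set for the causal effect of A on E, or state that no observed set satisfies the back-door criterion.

desc(A)\{A}={E,G,K,T}; candidates ⊆ {—}.
A↔E: latent back-door arc(s) into A.
size 0: {}; under {} A still reaches {E,K} ∋ E.
A↔E cannot be blocked by any observed set — no back-door set.

A→E: no observed back-door set.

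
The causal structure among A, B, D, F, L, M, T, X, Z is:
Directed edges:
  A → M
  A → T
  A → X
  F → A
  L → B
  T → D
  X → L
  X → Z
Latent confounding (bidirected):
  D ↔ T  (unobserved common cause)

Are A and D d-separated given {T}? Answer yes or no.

Bayes-Ball from A | {T} reaches {B,D,F,L,M,X,Z}.
D ∈ reach(A|{T}) ⇒ A ⊥̸ D | {T}.

No — A and D are d-connected given {T}.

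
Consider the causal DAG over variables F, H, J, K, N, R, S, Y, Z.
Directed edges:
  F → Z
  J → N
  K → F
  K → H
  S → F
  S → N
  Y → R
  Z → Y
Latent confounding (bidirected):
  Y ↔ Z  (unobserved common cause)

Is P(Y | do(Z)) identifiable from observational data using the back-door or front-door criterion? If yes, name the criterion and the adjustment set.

desc(Z)\{Z}={R,Y}; candidates ⊆ {F,H,J,K,N,S}.
Z↔Y: latent back-door arc(s) into Z.
size 0: {}; under {} Z still reaches {F,H,K,N,R,S,Y} ∋ Y.
size 1: {F}, {H}, {J} …(+3); under {F} Z still reaches {R,Y} ∋ Y.
size 2: {F,H}, {F,J}, {F,K} …(+12); under {F,H} Z still reaches {R,Y} ∋ Y.
Z↔Y cannot be blocked by any observed set — no back-door set.
No mediator lies on a directed Z→…→Y path.
Neither criterion identifies P(Y|do(Z)) in this graph.

P(Y|do(Z)): not identifiable (no BD/FD set).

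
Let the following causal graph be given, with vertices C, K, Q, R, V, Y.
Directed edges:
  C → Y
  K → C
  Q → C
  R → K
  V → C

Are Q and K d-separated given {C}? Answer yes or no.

Bayes-Ball from Q | {C} reaches {K,R,V}.
K ∈ reach(Q|{C}) ⇒ Q ⊥̸ K | {C}.

No — Q and K are d-connected given {C}.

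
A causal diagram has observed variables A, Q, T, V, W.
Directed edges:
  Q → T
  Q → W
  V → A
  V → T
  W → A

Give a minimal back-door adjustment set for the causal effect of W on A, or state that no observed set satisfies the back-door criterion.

desc(W)\{W}={A}; candidates ⊆ {Q,T,V}.
∅: W⊥A given ∅ in G with W→· removed — back-door holds.

W→A: minimal back-door set ∅.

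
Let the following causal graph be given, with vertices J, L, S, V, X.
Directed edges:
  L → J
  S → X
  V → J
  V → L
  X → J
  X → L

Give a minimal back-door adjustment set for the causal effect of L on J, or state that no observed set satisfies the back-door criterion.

desc(L)\{L}={J}; candidates ⊆ {S,V,X}.
size 0: {}; under {} L still reaches {J,S,V,X} ∋ J.
size 1: {S}, {V}, {X}; under {S} L still reaches {J,V,X} ∋ J.
{V,X}: L⊥J given {V,X} in G with L→· removed — back-door holds.

L→J: minimal back-door set {V, X}.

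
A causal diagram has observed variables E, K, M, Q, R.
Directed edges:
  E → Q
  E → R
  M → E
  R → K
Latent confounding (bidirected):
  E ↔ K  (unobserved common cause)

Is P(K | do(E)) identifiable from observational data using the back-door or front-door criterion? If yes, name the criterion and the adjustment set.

P(K|do(E)): frontdoor, adjust for {R}.

desc(E)\{E}={K,Q,R}; candidates ⊆ {M}.
E↔K: latent back-door arc(s) into E.
size 0: {}; under {} E still reaches {K,M} ∋ K.
size 1: {M}; under {M} E still reaches {K} ∋ K.
E↔K cannot be blocked by any observed set — no back-door set.
{R}: (i) intercepts every directed E→K path; (ii) no back-door E→{R}; (iii) {E} blocks every back-door {R}→K. Front-door holds.
P(K|do(E)) = Σ_{R} P(R|E) Σ_{E'} P(K|R,E')P(E').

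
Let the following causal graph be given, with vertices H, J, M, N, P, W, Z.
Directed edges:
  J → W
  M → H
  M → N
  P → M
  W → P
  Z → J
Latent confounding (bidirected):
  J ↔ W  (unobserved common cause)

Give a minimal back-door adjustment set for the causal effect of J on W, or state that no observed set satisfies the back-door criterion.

J→W: no observed back-door set.

desc(J)\{J}={H,M,N,P,W}; candidates ⊆ {Z}.
J↔W: latent back-door arc(s) into J.
size 0: {}; under {} J still reaches {H,M,N,P,W,Z} ∋ W.
size 1: {Z}; under {Z} J still reaches {H,M,N,P,W} ∋ W.
J↔W cannot be blocked by any observed set — no back-door set.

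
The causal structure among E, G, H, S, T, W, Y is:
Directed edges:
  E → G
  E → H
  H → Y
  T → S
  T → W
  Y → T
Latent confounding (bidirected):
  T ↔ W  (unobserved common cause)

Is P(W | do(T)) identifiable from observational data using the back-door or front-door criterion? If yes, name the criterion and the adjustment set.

desc(T)\{T}={S,W}; candidates ⊆ {E,G,H,Y}.
T↔W: latent back-door arc(s) into T.
size 0: {}; under {} T still reaches {E,G,H,W,Y} ∋ W.
size 1: {E}, {G}, {H} …(+1); under {E} T still reaches {H,W,Y} ∋ W.
size 2: {E,G}, {E,H}, {E,Y} …(+3); under {E,G} T still reaches {H,W,Y} ∋ W.
T↔W cannot be blocked by any observed set — no back-door set.
No mediator lies on a directed T→…→W path.
Neither criterion identifies P(W|do(T)) in this graph.

P(W|do(T)): not identifiable (no BD/FD set).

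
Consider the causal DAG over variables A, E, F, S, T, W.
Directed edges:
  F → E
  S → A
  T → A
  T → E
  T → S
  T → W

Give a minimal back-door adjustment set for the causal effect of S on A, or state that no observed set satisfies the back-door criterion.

S→A: minimal back-door set {T}.

desc(S)\{S}={A}; candidates ⊆ {E,F,T,W}.
size 0: {}; under {} S still reaches {A,E,T,W} ∋ A.
{T}: S⊥A given {T} in G with S→· removed — back-door holds.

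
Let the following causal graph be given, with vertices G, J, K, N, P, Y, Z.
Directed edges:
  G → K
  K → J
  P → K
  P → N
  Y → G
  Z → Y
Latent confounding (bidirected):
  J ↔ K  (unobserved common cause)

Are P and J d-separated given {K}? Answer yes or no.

Bayes-Ball from P | {K} reaches {G,J,N,Y,Z}.
J ∈ reach(P|{K}) ⇒ P ⊥̸ J | {K}.

No — P and J are d-connected given {K}.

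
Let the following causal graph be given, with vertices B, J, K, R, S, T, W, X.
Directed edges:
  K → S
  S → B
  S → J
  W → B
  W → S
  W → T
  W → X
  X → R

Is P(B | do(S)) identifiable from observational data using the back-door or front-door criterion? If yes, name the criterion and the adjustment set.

desc(S)\{S}={B,J}; candidates ⊆ {K,R,T,W,X}.
size 0: {}; under {} S still reaches {B,K,R,T,W,X} ∋ B.
{W}: S⊥B given {W} in G with S→· removed — back-door holds.
P(B|do(S)) = Σ_{W} P(B|S,W)·P(W).

P(B|do(S)): backdoor, adjust for {W}.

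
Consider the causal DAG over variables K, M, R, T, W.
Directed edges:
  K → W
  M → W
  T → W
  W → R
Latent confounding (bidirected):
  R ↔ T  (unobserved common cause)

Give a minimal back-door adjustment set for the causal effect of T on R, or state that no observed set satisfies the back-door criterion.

desc(T)\{T}={R,W}; candidates ⊆ {K,M}.
T↔R: latent back-door arc(s) into T.
size 0: {}; under {} T still reaches {R} ∋ R.
size 1: {K}, {M}; under {K} T still reaches {R} ∋ R.
size 2: {K,M}; under {K,M} T still reaches {R} ∋ R.
T↔R cannot be blocked by any observed set — no back-door set.

T→R: no observed back-door set.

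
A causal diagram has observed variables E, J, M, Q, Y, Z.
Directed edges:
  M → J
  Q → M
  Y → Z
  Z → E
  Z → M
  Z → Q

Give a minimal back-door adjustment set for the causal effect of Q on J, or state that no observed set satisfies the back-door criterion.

desc(Q)\{Q}={J,M}; candidates ⊆ {E,Y,Z}.
size 0: {}; under {} Q still reaches {E,J,M,Y,Z} ∋ J.
{Z}: Q⊥J given {Z} in G with Q→· removed — back-door holds.

Q→J: minimal back-door set {Z}.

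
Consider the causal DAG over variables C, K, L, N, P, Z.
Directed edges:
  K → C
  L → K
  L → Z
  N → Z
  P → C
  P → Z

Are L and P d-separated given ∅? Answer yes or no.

Yes — L ⊥ P | ∅.

Bayes-Ball from L | ∅ reaches {C,K,Z}.
P ∉ reach(L|∅) ⇒ L ⊥ P | ∅.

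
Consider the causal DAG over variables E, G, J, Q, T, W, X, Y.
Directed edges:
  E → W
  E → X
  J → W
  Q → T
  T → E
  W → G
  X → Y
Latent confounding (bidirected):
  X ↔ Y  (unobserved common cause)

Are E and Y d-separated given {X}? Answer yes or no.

No — E and Y are d-connected given {X}.

Bayes-Ball from E | {X} reaches {G,Q,T,W,Y}.
Y ∈ reach(E|{X}) ⇒ E ⊥̸ Y | {X}.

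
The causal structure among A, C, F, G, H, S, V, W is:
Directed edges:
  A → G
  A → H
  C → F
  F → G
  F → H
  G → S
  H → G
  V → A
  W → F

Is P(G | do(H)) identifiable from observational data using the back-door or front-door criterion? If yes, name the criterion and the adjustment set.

P(G|do(H)): backdoor, adjust for {A, F}.

desc(H)\{H}={G,S}; candidates ⊆ {A,C,F,V,W}.
size 0: {}; under {} H still reaches {A,C,F,G,S,V,W} ∋ G.
size 1: {A}, {C}, {F} …(+2); under {A} H still reaches {C,F,G,S,W} ∋ G.
{A,F}: H⊥G given {A,F} in G with H→· removed — back-door holds.
P(G|do(H)) = Σ_{A,F} P(G|H,A,F)·P(A,F).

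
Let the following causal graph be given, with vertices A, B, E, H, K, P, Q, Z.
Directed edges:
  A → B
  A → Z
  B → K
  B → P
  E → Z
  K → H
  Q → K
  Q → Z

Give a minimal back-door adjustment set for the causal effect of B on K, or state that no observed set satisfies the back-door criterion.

desc(B)\{B}={H,K,P}; candidates ⊆ {A,E,Q,Z}.
∅: B⊥K given ∅ in G with B→· removed — back-door holds.

B→K: minimal back-door set ∅.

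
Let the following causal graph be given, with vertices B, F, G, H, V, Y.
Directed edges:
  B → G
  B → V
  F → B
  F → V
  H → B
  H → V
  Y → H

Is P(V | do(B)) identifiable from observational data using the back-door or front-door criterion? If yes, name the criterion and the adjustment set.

desc(B)\{B}={G,V}; candidates ⊆ {F,H,Y}.
size 0: {}; under {} B still reaches {F,H,V,Y} ∋ V.
size 1: {F}, {H}, {Y}; under {F} B still reaches {H,V,Y} ∋ V.
{F,H}: B⊥V given {F,H} in G with B→· removed — back-door holds.
P(V|do(B)) = Σ_{F,H} P(V|B,F,H)·P(F,H).

P(V|do(B)): backdoor, adjust for {F, H}.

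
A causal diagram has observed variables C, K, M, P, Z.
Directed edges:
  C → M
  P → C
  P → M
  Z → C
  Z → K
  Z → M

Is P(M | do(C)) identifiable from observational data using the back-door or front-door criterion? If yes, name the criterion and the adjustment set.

P(M|do(C)): backdoor, adjust for {P, Z}.

desc(C)\{C}={M}; candidates ⊆ {K,P,Z}.
size 0: {}; under {} C still reaches {K,M,P,Z} ∋ M.
size 1: {K}, {P}, {Z}; under {K} C still reaches {M,P,Z} ∋ M.
{P,Z}: C⊥M given {P,Z} in G with C→· removed — back-door holds.
P(M|do(C)) = Σ_{P,Z} P(M|C,P,Z)·P(P,Z).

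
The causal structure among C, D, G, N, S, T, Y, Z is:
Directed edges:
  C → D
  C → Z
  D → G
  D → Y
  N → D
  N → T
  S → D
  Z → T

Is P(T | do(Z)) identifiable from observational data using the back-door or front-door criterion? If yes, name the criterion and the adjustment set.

desc(Z)\{Z}={T}; candidates ⊆ {C,D,G,N,S,Y}.
∅: Z⊥T given ∅ in G with Z→· removed — back-door holds.
P(T|do(Z)) = P(T|Z) — no adjustment needed.

P(T|do(Z)): backdoor, adjust for ∅.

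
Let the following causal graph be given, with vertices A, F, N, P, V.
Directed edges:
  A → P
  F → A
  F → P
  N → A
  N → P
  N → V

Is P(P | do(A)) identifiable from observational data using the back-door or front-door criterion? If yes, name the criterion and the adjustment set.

desc(A)\{A}={P}; candidates ⊆ {F,N,V}.
size 0: {}; under {} A still reaches {F,N,P,V} ∋ P.
size 1: {F}, {N}, {V}; under {F} A still reaches {N,P,V} ∋ P.
{F,N}: A⊥P given {F,N} in G with A→· removed — back-door holds.
P(P|do(A)) = Σ_{F,N} P(P|A,F,N)·P(F,N).

P(P|do(A)): backdoor, adjust for {F, N}.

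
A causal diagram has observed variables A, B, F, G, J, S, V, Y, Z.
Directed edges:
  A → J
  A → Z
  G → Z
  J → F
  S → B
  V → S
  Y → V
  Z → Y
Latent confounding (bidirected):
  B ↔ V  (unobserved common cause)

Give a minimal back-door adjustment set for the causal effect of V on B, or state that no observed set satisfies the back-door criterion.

desc(V)\{V}={B,S}; candidates ⊆ {A,F,G,J,Y,Z}.
V↔B: latent back-door arc(s) into V.
size 0: {}; under {} V still reaches {A,B,F,G,J,Y,Z} ∋ B.
size 1: {A}, {F}, {G} …(+3); under {A} V still reaches {B,G,Y,Z} ∋ B.
size 2: {A,F}, {A,G}, {A,J} …(+12); under {A,F} V still reaches {B,G,Y,Z} ∋ B.
V↔B cannot be blocked by any observed set — no back-door set.

V→B: no observed back-door set.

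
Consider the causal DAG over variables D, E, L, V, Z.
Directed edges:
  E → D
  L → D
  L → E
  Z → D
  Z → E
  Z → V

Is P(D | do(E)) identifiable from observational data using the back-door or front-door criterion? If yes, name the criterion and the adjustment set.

desc(E)\{E}={D}; candidates ⊆ {L,V,Z}.
size 0: {}; under {} E still reaches {D,L,V,Z} ∋ D.
size 1: {L}, {V}, {Z}; under {L} E still reaches {D,V,Z} ∋ D.
{L,Z}: E⊥D given {L,Z} in G with E→· removed — back-door holds.
P(D|do(E)) = Σ_{L,Z} P(D|E,L,Z)·P(L,Z).

P(D|do(E)): backdoor, adjust for {L, Z}.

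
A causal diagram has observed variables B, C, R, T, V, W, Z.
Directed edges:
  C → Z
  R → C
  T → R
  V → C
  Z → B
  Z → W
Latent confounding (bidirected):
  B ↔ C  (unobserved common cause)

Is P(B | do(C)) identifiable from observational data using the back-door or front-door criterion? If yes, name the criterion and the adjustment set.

P(B|do(C)): frontdoor, adjust for {Z}.

desc(C)\{C}={B,W,Z}; candidates ⊆ {R,T,V}.
C↔B: latent back-door arc(s) into C.
size 0: {}; under {} C still reaches {B,R,T,V} ∋ B.
size 1: {R}, {T}, {V}; under {R} C still reaches {B,V} ∋ B.
size 2: {R,T}, {R,V}, {T,V}; under {R,T} C still reaches {B,V} ∋ B.
C↔B cannot be blocked by any observed set — no back-door set.
{Z}: (i) intercepts every directed C→B path; (ii) no back-door C→{Z}; (iii) {C} blocks every back-door {Z}→B. Front-door holds.
P(B|do(C)) = Σ_{Z} P(Z|C) Σ_{C'} P(B|Z,C')P(C').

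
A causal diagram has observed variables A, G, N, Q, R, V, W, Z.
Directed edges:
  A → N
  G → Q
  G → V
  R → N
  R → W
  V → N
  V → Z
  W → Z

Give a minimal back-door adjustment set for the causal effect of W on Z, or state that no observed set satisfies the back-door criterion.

desc(W)\{W}={Z}; candidates ⊆ {A,G,N,Q,R,V}.
∅: W⊥Z given ∅ in G with W→· removed — back-door holds.

W→Z: minimal back-door set ∅.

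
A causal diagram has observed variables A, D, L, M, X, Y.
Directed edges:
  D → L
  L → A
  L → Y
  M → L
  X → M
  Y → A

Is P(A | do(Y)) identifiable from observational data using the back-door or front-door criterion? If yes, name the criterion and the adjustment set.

P(A|do(Y)): backdoor, adjust for {L}.

desc(Y)\{Y}={A}; candidates ⊆ {D,L,M,X}.
size 0: {}; under {} Y still reaches {A,D,L,M,X} ∋ A.
{L}: Y⊥A given {L} in G with Y→· removed — back-door holds.
P(A|do(Y)) = Σ_{L} P(A|Y,L)·P(L).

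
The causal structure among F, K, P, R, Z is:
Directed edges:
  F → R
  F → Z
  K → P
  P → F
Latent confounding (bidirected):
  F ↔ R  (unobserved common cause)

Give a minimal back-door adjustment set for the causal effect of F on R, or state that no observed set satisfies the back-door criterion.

F→R: no observed back-door set.

desc(F)\{F}={R,Z}; candidates ⊆ {K,P}.
F↔R: latent back-door arc(s) into F.
size 0: {}; under {} F still reaches {K,P,R} ∋ R.
size 1: {K}, {P}; under {K} F still reaches {P,R} ∋ R.
size 2: {K,P}; under {K,P} F still reaches {R} ∋ R.
F↔R cannot be blocked by any observed set — no back-door set.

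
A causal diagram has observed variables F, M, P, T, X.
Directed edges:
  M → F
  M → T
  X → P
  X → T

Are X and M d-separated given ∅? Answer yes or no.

Yes — X ⊥ M | ∅.

Bayes-Ball from X | ∅ reaches {P,T}.
M ∉ reach(X|∅) ⇒ X ⊥ M | ∅.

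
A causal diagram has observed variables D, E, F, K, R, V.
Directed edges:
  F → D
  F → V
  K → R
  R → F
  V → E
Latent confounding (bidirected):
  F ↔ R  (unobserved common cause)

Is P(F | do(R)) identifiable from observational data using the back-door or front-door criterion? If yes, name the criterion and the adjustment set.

P(F|do(R)): not identifiable (no BD/FD set).

desc(R)\{R}={D,E,F,V}; candidates ⊆ {K}.
R↔F: latent back-door arc(s) into R.
size 0: {}; under {} R still reaches {D,E,F,K,V} ∋ F.
size 1: {K}; under {K} R still reaches {D,E,F,V} ∋ F.
R↔F cannot be blocked by any observed set — no back-door set.
No mediator lies on a directed R→…→F path.
Neither criterion identifies P(F|do(R)) in this graph.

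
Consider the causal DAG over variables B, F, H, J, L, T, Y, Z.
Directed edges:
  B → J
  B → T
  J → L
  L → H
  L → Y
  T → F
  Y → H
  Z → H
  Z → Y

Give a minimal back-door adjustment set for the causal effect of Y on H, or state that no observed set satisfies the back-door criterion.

desc(Y)\{Y}={H}; candidates ⊆ {B,F,J,L,T,Z}.
size 0: {}; under {} Y still reaches {B,F,H,J,L,T,Z} ∋ H.
size 1: {B}, {F}, {J} …(+3); under {B} Y still reaches {H,J,L,Z} ∋ H.
{L,Z}: Y⊥H given {L,Z} in G with Y→· removed — back-door holds.

Y→H: minimal back-door set {L, Z}.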